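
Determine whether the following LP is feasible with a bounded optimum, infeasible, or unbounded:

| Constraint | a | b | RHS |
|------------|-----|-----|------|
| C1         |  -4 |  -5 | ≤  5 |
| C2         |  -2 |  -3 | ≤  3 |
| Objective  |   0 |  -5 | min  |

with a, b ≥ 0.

Unbounded (objective can decrease without bound)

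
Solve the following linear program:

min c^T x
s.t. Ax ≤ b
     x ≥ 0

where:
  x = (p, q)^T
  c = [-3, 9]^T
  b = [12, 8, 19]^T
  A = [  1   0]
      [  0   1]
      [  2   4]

Evaluate the objective at each vertex of the feasible region:
  z(0, 0) = 0
  z(9.5, 0) = -28.5  ←
  z(0, 4.75) = 42.75
The minimum is at p = 9.5, q = 0.

p = 9.5, q = 0, z = -28.5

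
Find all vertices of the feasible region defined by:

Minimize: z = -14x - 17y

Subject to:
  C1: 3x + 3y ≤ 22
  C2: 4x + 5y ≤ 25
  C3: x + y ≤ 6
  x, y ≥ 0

(0, 0), (6, 0), (5, 1), (0, 5)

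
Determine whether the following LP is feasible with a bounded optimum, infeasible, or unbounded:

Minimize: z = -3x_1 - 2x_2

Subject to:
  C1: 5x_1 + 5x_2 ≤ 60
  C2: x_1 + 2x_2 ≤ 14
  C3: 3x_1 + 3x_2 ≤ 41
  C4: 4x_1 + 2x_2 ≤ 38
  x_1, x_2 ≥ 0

Feasible with a bounded optimal solution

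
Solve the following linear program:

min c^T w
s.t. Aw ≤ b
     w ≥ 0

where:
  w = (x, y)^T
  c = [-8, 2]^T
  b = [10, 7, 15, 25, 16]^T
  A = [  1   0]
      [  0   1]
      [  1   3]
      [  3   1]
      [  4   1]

Evaluate the objective at each vertex of the feasible region:
  z(0, 0) = 0
  z(4, 0) = -32  ←
  z(3, 4) = -16
  z(0, 5) = 10
The minimum is at x = 4, y = 0.

x = 4, y = 0, z = -32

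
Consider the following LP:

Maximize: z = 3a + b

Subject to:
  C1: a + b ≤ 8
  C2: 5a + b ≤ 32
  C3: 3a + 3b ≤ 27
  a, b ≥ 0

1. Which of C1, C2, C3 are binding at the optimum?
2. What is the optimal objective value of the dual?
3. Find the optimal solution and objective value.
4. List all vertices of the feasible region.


1. C1, C2
2. 20
3. a = 6, b = 2, z = 20
4. (0, 0), (6.4, 0), (6, 2), (0, 8)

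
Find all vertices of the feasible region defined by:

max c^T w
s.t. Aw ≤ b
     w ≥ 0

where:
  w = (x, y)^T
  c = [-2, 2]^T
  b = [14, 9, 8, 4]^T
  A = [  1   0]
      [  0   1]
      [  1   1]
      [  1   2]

(0, 0), (4, 0), (0, 2)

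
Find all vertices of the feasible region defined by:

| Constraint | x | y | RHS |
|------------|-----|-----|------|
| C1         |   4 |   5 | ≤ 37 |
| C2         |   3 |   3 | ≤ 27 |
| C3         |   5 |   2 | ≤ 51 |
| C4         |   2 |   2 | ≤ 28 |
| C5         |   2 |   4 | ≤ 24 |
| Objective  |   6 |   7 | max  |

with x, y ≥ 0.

(0, 0), (9, 0), (8, 1), (4.667, 3.667), (0, 6)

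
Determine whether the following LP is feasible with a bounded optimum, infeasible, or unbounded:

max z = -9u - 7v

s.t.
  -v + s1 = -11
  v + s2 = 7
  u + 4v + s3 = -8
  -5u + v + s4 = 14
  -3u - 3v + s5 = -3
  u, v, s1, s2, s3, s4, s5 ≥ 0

Infeasible (no feasible solution exists)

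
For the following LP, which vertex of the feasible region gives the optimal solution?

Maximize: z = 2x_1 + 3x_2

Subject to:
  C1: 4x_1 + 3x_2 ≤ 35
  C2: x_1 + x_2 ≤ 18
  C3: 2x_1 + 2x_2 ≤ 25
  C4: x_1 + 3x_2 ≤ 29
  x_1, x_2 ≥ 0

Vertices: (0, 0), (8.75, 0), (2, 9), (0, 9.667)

Evaluate the objective at each vertex of the feasible region:
  z(0, 0) = 0
  z(8.75, 0) = 17.5
  z(2, 9) = 31  ←
  z(0, 9.667) = 29
The maximum is at x_1 = 2, x_2 = 9.

(2, 9)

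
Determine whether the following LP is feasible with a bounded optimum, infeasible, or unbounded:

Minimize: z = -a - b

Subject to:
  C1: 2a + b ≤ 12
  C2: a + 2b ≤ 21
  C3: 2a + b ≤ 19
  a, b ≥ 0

Feasible with a bounded optimal solution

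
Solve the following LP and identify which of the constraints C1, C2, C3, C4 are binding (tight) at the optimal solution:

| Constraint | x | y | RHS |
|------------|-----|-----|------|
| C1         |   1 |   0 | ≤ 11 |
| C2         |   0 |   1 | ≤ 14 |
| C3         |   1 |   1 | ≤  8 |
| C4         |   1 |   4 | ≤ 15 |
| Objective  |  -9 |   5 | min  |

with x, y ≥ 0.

At x = 8, y = 0, compute slack b - a·x for each constraint:
  C1: 11 − 8 = 3  (slack)
  C2: 14 − 0 = 14  (slack)
  C3: 8 − 8 = 0  (binding)
  C4: 15 − 8 = 7  (slack)

Optimal: x = 8, y = 0
Binding: C3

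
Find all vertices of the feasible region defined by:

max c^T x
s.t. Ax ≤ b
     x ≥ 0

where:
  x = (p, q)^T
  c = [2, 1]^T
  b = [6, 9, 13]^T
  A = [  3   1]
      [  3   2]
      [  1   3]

(0, 0), (2, 0), (1, 3), (0.1429, 4.286), (0, 4.333)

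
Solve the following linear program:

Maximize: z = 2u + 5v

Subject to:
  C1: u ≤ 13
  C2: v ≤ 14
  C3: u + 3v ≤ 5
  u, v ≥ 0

Evaluate the objective at each vertex of the feasible region:
  z(0, 0) = 0
  z(5, 0) = 10  ←
  z(0, 1.667) = 8.333
The maximum is at u = 5, v = 0.

u = 5, v = 0, z = 10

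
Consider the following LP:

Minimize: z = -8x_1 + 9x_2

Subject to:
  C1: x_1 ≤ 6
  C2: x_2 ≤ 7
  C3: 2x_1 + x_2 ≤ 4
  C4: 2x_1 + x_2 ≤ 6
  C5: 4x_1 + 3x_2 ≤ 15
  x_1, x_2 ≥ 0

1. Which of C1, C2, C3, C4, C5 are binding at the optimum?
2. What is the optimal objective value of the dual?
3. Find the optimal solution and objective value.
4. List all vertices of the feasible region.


1. C3
2. -16
3. x_1 = 2, x_2 = 0, z = -16
4. (0, 0), (2, 0), (0, 4)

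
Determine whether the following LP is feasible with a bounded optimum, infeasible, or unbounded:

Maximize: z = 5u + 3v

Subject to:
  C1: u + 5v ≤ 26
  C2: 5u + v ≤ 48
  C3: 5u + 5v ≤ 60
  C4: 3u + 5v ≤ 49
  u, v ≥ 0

Feasible with a bounded optimal solution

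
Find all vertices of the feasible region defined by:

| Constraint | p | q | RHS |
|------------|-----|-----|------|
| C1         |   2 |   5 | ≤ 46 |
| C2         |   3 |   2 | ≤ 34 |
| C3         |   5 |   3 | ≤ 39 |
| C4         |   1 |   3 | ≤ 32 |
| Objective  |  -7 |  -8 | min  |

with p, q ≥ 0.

(0, 0), (7.8, 0), (3, 8), (0, 9.2)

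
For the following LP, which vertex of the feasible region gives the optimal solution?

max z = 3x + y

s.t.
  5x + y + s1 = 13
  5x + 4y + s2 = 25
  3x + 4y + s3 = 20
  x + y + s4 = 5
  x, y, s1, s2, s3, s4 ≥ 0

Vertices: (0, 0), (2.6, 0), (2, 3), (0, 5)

Evaluate the objective at each vertex of the feasible region:
  z(0, 0) = 0
  z(2.6, 0) = 7.8
  z(2, 3) = 9  ←
  z(0, 5) = 5
The maximum is at x = 2, y = 3.

(2, 3)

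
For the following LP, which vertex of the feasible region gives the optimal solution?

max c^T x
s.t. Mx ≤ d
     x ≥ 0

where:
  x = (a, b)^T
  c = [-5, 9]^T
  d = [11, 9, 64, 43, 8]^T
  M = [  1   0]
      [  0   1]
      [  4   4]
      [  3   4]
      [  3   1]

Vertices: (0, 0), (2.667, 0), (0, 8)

Evaluate the objective at each vertex of the feasible region:
  z(0, 0) = 0
  z(2.667, 0) = -13.33
  z(0, 8) = 72  ←
The maximum is at a = 0, b = 8.

(0, 8)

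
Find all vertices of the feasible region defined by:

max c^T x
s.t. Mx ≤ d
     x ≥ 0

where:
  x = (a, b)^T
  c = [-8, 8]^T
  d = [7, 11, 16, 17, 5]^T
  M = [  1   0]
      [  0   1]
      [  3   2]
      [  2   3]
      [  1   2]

(0, 0), (5, 0), (0, 2.5)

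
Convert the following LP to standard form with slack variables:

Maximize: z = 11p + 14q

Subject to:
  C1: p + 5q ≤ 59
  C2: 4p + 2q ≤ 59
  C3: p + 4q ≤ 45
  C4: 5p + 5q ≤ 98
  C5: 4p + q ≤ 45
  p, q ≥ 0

max z = 11p + 14q

s.t.
  p + 5q + s1 = 59
  4p + 2q + s2 = 59
  p + 4q + s3 = 45
  5p + 5q + s4 = 98
  4p + q + s5 = 45
  p, q, s1, s2, s3, s4, s5 ≥ 0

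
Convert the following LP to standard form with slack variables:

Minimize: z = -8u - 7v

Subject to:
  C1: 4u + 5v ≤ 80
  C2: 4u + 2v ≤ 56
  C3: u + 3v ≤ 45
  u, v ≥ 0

min z = -8u - 7v

s.t.
  4u + 5v + s1 = 80
  4u + 2v + s2 = 56
  u + 3v + s3 = 45
  u, v, s1, s2, s3 ≥ 0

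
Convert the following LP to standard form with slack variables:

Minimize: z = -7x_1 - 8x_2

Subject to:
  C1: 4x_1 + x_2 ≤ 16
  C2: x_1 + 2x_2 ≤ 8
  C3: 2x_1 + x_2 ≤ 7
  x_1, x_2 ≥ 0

min z = -7x_1 - 8x_2

s.t.
  4x_1 + x_2 + s1 = 16
  x_1 + 2x_2 + s2 = 8
  2x_1 + x_2 + s3 = 7
  x_1, x_2, s1, s2, s3 ≥ 0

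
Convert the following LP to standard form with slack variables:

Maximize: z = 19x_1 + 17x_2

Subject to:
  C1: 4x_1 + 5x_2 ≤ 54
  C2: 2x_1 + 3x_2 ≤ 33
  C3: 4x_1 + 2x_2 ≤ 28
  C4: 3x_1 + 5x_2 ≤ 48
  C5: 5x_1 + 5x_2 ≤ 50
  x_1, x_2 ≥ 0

max z = 19x_1 + 17x_2

s.t.
  4x_1 + 5x_2 + s1 = 54
  2x_1 + 3x_2 + s2 = 33
  4x_1 + 2x_2 + s3 = 28
  3x_1 + 5x_2 + s4 = 48
  5x_1 + 5x_2 + s5 = 50
  x_1, x_2, s1, s2, s3, s4, s5 ≥ 0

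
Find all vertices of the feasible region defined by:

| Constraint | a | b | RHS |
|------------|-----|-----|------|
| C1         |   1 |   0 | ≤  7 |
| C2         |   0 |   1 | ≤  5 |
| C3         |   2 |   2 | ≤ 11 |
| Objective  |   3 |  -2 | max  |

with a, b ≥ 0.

(0, 0), (5.5, 0), (0.5, 5), (0, 5)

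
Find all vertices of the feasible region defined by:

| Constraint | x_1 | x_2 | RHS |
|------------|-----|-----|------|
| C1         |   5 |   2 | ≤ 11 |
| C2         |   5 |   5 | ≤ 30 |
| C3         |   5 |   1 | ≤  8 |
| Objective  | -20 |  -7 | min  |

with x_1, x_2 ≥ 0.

(0, 0), (1.6, 0), (1, 3), (0, 5.5)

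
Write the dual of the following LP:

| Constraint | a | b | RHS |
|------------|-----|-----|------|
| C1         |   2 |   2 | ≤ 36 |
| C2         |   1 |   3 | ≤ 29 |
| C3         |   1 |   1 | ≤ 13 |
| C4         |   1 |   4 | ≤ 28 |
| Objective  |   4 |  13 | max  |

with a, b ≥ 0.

Primal max cᵀx s.t. Ax ≤ b, x ≥ 0  →  Dual min bᵀy s.t. Aᵀy ≥ c, y ≥ 0.

Minimize: z = 36y1 + 29y2 + 13y3 + 28y4

Subject to:
  2y1 + y2 + y3 + y4 ≥ 4
  2y1 + 3y2 + y3 + 4y4 ≥ 13
  y1, y2, y3, y4 ≥ 0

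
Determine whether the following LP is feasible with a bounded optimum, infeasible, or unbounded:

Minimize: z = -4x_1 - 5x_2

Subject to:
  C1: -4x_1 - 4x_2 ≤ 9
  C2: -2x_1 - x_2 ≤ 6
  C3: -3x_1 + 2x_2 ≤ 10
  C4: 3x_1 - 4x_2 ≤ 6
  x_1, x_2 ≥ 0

Unbounded (objective can decrease without bound)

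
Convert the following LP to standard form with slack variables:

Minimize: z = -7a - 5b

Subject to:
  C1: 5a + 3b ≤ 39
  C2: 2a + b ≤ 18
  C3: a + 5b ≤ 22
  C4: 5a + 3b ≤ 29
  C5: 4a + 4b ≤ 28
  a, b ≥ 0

min z = -7a - 5b

s.t.
  5a + 3b + s1 = 39
  2a + b + s2 = 18
  a + 5b + s3 = 22
  5a + 3b + s4 = 29
  4a + 4b + s5 = 28
  a, b, s1, s2, s3, s4, s5 ≥ 0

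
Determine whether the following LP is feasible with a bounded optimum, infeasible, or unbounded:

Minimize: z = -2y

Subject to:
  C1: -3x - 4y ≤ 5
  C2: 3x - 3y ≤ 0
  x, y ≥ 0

Unbounded (objective can decrease without bound)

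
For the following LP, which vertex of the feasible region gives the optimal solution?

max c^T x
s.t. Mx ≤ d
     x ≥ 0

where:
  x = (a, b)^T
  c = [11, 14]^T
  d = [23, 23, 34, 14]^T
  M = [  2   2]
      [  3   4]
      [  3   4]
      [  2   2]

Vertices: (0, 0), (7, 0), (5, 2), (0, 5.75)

Evaluate the objective at each vertex of the feasible region:
  z(0, 0) = 0
  z(7, 0) = 77
  z(5, 2) = 83  ←
  z(0, 5.75) = 80.5
The maximum is at a = 5, b = 2.

(5, 2)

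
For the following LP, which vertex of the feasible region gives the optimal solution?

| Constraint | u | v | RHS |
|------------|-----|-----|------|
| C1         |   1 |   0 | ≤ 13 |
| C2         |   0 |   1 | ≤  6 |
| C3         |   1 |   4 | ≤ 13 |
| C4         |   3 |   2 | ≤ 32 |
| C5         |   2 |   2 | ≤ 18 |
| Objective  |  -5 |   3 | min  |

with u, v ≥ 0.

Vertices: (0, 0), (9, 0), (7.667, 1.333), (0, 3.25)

Evaluate the objective at each vertex of the feasible region:
  z(0, 0) = 0
  z(9, 0) = -45  ←
  z(7.667, 1.333) = -34.33
  z(0, 3.25) = 9.75
The minimum is at u = 9, v = 0.

(9, 0)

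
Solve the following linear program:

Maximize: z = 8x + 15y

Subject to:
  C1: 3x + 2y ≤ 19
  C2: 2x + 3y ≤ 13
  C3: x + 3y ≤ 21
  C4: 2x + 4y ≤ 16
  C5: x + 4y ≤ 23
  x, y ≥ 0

Evaluate the objective at each vertex of the feasible region:
  z(0, 0) = 0
  z(6.333, 0) = 50.67
  z(6.2, 0.2) = 52.6
  z(2, 3) = 61  ←
  z(0, 4) = 60
The maximum is at x = 2, y = 3.

x = 2, y = 3, z = 61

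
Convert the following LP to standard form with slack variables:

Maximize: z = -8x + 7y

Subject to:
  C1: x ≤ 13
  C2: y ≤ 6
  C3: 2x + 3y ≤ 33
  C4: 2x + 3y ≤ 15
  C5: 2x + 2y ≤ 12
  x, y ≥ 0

max z = -8x + 7y

s.t.
  x + s1 = 13
  y + s2 = 6
  2x + 3y + s3 = 33
  2x + 3y + s4 = 15
  2x + 2y + s5 = 12
  x, y, s1, s2, s3, s4, s5 ≥ 0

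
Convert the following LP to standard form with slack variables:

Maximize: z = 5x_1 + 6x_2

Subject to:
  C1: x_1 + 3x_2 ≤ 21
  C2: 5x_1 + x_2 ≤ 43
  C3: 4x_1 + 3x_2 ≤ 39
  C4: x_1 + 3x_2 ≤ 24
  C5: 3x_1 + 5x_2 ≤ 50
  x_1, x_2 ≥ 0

max z = 5x_1 + 6x_2

s.t.
  x_1 + 3x_2 + s1 = 21
  5x_1 + x_2 + s2 = 43
  4x_1 + 3x_2 + s3 = 39
  x_1 + 3x_2 + s4 = 24
  3x_1 + 5x_2 + s5 = 50
  x_1, x_2, s1, s2, s3, s4, s5 ≥ 0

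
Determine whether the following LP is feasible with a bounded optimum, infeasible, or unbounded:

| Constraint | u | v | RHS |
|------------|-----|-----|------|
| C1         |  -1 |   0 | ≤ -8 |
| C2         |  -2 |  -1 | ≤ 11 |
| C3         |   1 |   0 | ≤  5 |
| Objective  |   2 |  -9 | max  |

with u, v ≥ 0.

Infeasible (no feasible solution exists)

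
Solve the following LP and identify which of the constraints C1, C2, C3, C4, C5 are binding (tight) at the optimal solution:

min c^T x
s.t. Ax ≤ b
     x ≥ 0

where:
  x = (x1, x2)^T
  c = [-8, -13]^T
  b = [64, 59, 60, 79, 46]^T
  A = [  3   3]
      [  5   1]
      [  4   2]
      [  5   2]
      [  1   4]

At x1 = 10, x2 = 9, compute slack b - a·x for each constraint:
  C1: 64 − 57 = 7  (slack)
  C2: 59 − 59 = 0  (binding)
  C3: 60 − 58 = 2  (slack)
  C4: 79 − 68 = 11  (slack)
  C5: 46 − 46 = 0  (binding)

Optimal: x1 = 10, x2 = 9
Binding: C2, C5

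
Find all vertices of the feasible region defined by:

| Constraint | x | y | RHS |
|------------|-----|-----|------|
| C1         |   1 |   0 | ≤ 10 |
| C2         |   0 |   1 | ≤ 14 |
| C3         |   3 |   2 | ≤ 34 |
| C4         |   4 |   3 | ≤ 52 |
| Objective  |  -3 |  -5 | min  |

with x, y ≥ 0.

(0, 0), (10, 0), (10, 2), (2, 14), (0, 14)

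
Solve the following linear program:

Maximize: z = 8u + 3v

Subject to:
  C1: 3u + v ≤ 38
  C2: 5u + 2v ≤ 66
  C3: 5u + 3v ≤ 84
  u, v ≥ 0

Evaluate the objective at each vertex of the feasible region:
  z(0, 0) = 0
  z(12.67, 0) = 101.3
  z(10, 8) = 104  ←
  z(6, 18) = 102
  z(0, 28) = 84
The maximum is at u = 10, v = 8.

u = 10, v = 8, z = 104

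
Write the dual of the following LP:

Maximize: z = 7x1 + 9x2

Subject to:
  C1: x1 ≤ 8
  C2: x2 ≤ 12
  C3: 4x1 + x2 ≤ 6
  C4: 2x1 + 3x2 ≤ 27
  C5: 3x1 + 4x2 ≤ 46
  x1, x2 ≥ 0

Primal max cᵀx s.t. Ax ≤ b, x ≥ 0  →  Dual min bᵀy s.t. Aᵀy ≥ c, y ≥ 0.

Minimize: z = 8y1 + 12y2 + 6y3 + 27y4 + 46y5

Subject to:
  y1 + 4y3 + 2y4 + 3y5 ≥ 7
  y2 + y3 + 3y4 + 4y5 ≥ 9
  y1, y2, y3, y4, y5 ≥ 0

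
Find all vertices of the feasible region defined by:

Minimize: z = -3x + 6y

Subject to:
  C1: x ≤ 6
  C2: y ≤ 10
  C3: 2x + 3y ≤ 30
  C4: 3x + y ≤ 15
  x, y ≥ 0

(0, 0), (5, 0), (2.143, 8.571), (0, 10)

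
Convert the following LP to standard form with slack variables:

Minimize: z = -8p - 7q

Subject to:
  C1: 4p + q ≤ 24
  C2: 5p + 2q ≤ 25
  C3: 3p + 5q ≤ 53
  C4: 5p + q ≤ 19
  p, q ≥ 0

min z = -8p - 7q

s.t.
  4p + q + s1 = 24
  5p + 2q + s2 = 25
  3p + 5q + s3 = 53
  5p + q + s4 = 19
  p, q, s1, s2, s3, s4 ≥ 0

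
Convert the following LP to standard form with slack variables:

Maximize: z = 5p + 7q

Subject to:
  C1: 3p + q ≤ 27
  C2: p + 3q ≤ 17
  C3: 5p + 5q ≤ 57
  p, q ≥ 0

max z = 5p + 7q

s.t.
  3p + q + s1 = 27
  p + 3q + s2 = 17
  5p + 5q + s3 = 57
  p, q, s1, s2, s3 ≥ 0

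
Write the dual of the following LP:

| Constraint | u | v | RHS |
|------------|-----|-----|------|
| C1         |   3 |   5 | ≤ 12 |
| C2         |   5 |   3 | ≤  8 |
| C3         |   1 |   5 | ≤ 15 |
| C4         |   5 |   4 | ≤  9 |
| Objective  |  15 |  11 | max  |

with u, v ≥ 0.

Primal max cᵀx s.t. Ax ≤ b, x ≥ 0  →  Dual min bᵀy s.t. Aᵀy ≥ c, y ≥ 0.

Minimize: z = 12y1 + 8y2 + 15y3 + 9y4

Subject to:
  3y1 + 5y2 + y3 + 5y4 ≥ 15
  5y1 + 3y2 + 5y3 + 4y4 ≥ 11
  y1, y2, y3, y4 ≥ 0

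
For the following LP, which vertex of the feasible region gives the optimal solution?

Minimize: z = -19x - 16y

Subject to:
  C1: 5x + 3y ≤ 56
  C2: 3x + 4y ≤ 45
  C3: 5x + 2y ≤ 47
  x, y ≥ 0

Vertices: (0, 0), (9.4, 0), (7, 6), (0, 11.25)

Evaluate the objective at each vertex of the feasible region:
  z(0, 0) = 0
  z(9.4, 0) = -178.6
  z(7, 6) = -229  ←
  z(0, 11.25) = -180
The minimum is at x = 7, y = 6.

(7, 6)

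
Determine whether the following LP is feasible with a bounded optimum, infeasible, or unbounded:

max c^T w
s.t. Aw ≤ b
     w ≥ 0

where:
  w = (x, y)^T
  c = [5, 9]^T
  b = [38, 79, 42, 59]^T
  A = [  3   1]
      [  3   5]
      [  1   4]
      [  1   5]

Feasible with a bounded optimal solution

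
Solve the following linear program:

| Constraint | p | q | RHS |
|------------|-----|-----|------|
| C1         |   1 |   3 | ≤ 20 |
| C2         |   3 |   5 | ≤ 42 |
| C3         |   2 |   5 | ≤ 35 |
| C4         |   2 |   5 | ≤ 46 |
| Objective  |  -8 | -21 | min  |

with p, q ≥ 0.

Evaluate the objective at each vertex of the feasible region:
  z(0, 0) = 0
  z(14, 0) = -112
  z(7, 4.2) = -144.2
  z(5, 5) = -145  ←
  z(0, 6.667) = -140
The minimum is at p = 5, q = 5.

p = 5, q = 5, z = -145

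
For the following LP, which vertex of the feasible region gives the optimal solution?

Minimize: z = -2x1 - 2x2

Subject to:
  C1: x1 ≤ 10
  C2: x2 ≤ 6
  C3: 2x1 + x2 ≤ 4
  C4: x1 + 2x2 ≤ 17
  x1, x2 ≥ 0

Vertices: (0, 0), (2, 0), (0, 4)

Evaluate the objective at each vertex of the feasible region:
  z(0, 0) = 0
  z(2, 0) = -4
  z(0, 4) = -8  ←
The minimum is at x1 = 0, x2 = 4.

(0, 4)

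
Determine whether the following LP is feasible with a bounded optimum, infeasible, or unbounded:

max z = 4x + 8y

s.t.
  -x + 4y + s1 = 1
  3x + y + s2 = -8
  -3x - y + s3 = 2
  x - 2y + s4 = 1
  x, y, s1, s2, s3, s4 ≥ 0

Infeasible (no feasible solution exists)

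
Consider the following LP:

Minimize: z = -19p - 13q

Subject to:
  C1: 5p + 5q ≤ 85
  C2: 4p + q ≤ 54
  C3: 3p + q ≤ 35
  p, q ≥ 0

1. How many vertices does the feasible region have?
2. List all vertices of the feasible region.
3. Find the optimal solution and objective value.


1. 4
2. (0, 0), (11.67, 0), (9, 8), (0, 17)
3. p = 9, q = 8, z = -275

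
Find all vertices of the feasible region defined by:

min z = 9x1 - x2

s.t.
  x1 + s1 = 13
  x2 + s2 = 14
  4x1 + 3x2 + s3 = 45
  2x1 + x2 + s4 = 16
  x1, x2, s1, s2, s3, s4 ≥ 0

(0, 0), (8, 0), (1.5, 13), (0.75, 14), (0, 14)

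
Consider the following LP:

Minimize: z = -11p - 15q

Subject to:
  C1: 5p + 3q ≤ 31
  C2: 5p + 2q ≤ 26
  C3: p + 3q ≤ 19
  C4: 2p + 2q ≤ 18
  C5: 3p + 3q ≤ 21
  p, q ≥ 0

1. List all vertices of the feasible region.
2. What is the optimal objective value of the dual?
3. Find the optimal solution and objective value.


1. (0, 0), (5.2, 0), (4, 3), (1, 6), (0, 6.333)
2. -101
3. p = 1, q = 6, z = -101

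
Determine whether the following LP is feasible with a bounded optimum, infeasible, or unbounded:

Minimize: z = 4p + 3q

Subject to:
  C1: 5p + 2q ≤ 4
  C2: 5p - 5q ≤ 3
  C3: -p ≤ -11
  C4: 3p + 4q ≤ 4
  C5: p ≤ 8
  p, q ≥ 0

Infeasible (no feasible solution exists)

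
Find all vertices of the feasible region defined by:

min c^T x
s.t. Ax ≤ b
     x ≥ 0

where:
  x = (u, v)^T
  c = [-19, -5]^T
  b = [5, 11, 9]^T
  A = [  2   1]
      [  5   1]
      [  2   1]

(0, 0), (2.2, 0), (2, 1), (0, 5)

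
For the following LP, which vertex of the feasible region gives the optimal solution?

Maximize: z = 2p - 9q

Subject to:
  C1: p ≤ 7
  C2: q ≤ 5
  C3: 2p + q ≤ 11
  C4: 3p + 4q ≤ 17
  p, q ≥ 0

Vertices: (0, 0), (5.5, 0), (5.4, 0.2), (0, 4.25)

Evaluate the objective at each vertex of the feasible region:
  z(0, 0) = 0
  z(5.5, 0) = 11  ←
  z(5.4, 0.2) = 9
  z(0, 4.25) = -38.25
The maximum is at p = 5.5, q = 0.

(5.5, 0)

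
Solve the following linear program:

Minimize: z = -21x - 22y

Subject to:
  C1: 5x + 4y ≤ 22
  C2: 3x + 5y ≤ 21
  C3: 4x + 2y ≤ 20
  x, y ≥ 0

Evaluate the objective at each vertex of the feasible region:
  z(0, 0) = 0
  z(4.4, 0) = -92.4
  z(2, 3) = -108  ←
  z(0, 4.2) = -92.4
The minimum is at x = 2, y = 3.

x = 2, y = 3, z = -108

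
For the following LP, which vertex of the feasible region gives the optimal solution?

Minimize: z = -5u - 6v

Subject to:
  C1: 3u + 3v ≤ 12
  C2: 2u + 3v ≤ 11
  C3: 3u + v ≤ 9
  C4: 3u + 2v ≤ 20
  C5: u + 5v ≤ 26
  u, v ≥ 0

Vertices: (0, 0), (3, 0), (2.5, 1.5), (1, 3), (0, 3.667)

Evaluate the objective at each vertex of the feasible region:
  z(0, 0) = 0
  z(3, 0) = -15
  z(2.5, 1.5) = -21.5
  z(1, 3) = -23  ←
  z(0, 3.667) = -22
The minimum is at u = 1, v = 3.

(1, 3)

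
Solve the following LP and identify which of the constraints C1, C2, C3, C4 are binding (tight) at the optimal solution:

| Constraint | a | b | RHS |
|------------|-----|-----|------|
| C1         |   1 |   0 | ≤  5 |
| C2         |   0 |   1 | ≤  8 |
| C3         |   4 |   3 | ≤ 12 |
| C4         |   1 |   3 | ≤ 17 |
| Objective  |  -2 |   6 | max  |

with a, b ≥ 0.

At a = 0, b = 4, compute slack b - a·x for each constraint:
  C1: 5 − 0 = 5  (slack)
  C2: 8 − 4 = 4  (slack)
  C3: 12 − 12 = 0  (binding)
  C4: 17 − 12 = 5  (slack)

Optimal: a = 0, b = 4
Binding: C3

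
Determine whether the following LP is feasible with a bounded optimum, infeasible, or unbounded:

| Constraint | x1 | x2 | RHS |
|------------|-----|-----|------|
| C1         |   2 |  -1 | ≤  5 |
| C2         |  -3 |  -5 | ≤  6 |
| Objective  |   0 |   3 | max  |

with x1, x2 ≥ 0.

Unbounded (objective can increase without bound)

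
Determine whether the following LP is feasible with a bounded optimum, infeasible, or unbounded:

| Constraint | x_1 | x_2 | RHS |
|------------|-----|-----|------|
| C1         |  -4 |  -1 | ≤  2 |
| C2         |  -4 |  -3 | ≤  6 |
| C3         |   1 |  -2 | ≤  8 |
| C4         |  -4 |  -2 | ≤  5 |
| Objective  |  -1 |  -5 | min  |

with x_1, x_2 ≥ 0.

Unbounded (objective can decrease without bound)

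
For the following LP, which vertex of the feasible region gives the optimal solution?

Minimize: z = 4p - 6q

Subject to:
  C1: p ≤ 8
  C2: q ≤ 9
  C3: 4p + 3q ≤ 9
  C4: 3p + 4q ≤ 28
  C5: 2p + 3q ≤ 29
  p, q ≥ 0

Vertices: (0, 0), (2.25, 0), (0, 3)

Evaluate the objective at each vertex of the feasible region:
  z(0, 0) = 0
  z(2.25, 0) = 9
  z(0, 3) = -18  ←
The minimum is at p = 0, q = 3.

(0, 3)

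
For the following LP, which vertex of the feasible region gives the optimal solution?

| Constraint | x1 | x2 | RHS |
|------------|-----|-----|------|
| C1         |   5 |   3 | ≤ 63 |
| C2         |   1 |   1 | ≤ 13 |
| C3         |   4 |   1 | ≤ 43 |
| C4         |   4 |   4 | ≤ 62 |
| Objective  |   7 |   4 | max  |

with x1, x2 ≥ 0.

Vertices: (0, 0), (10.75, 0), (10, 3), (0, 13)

Evaluate the objective at each vertex of the feasible region:
  z(0, 0) = 0
  z(10.75, 0) = 75.25
  z(10, 3) = 82  ←
  z(0, 13) = 52
The maximum is at x1 = 10, x2 = 3.

(10, 3)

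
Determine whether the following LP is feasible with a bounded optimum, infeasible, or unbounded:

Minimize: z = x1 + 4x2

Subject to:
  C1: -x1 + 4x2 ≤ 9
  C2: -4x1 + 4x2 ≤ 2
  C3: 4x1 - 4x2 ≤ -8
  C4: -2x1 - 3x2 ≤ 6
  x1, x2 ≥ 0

Infeasible (no feasible solution exists)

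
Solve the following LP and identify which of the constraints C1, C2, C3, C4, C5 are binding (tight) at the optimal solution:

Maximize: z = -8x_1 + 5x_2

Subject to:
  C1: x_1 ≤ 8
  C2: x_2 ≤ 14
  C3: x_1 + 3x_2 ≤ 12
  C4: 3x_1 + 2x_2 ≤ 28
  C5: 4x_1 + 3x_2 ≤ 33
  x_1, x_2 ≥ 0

At x_1 = 0, x_2 = 4, compute slack b - a·x for each constraint:
  C1: 8 − 0 = 8  (slack)
  C2: 14 − 4 = 10  (slack)
  C3: 12 − 12 = 0  (binding)
  C4: 28 − 8 = 20  (slack)
  C5: 33 − 12 = 21  (slack)

Optimal: x_1 = 0, x_2 = 4
Binding: C3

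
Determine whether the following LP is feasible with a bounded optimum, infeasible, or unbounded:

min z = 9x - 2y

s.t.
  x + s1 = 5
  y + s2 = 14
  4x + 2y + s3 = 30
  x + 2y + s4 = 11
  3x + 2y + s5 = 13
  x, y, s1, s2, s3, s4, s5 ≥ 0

Feasible with a bounded optimal solution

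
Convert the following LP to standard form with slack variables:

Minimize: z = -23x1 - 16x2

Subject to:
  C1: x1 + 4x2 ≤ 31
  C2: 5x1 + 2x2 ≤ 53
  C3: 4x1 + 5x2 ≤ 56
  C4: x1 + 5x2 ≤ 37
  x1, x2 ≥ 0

min z = -23x1 - 16x2

s.t.
  x1 + 4x2 + s1 = 31
  5x1 + 2x2 + s2 = 53
  4x1 + 5x2 + s3 = 56
  x1 + 5x2 + s4 = 37
  x1, x2, s1, s2, s3, s4 ≥ 0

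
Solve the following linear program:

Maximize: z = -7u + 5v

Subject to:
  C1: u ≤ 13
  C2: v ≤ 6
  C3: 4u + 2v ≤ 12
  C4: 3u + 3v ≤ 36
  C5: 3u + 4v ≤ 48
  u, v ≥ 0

Evaluate the objective at each vertex of the feasible region:
  z(0, 0) = 0
  z(3, 0) = -21
  z(0, 6) = 30  ←
The maximum is at u = 0, v = 6.

u = 0, v = 6, z = 30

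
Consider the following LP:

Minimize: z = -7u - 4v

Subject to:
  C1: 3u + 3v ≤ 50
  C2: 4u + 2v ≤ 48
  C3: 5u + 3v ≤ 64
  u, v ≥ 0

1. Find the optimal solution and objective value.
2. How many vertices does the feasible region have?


1. u = 8, v = 8, z = -88
2. 5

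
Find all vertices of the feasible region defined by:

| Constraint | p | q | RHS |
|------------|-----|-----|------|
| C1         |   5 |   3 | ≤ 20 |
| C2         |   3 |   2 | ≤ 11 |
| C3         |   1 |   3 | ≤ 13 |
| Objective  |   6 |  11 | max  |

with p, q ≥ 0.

(0, 0), (3.667, 0), (1, 4), (0, 4.333)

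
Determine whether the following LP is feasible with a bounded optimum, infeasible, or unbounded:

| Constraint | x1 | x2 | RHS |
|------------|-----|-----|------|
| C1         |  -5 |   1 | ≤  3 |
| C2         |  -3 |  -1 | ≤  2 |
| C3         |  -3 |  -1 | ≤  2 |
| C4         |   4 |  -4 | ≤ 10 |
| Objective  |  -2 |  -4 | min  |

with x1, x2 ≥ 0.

Unbounded (objective can decrease without bound)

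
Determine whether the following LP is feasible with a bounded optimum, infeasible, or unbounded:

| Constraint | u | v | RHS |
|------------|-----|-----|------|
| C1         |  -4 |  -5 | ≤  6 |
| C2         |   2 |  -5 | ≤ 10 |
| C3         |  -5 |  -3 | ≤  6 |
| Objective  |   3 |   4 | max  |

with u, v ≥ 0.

Unbounded (objective can increase without bound)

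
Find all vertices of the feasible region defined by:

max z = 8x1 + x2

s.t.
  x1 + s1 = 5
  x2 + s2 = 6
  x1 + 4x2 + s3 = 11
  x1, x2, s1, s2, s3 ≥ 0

(0, 0), (5, 0), (5, 1.5), (0, 2.75)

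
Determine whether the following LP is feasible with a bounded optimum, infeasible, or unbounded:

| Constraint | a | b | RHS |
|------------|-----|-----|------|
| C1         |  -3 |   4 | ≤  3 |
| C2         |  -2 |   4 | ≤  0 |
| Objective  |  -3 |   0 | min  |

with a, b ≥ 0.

Unbounded (objective can decrease without bound)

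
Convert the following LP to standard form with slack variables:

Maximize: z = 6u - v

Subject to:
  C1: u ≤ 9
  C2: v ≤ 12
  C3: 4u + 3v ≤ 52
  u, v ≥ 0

max z = 6u - v

s.t.
  u + s1 = 9
  v + s2 = 12
  4u + 3v + s3 = 52
  u, v, s1, s2, s3 ≥ 0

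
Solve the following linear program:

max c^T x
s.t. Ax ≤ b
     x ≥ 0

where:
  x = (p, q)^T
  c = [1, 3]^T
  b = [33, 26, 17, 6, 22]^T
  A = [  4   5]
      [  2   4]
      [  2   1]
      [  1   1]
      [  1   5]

Evaluate the objective at each vertex of the feasible region:
  z(0, 0) = 0
  z(6, 0) = 6
  z(2, 4) = 14  ←
  z(0, 4.4) = 13.2
The maximum is at p = 2, q = 4.

p = 2, q = 4, z = 14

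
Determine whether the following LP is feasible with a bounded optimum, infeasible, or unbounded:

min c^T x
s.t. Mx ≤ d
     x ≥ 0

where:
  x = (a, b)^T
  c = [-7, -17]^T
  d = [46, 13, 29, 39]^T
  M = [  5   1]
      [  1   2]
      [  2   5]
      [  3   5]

Feasible with a bounded optimal solution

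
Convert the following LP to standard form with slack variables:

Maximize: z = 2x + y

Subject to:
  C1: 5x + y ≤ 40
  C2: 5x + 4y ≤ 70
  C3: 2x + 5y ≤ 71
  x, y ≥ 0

max z = 2x + y

s.t.
  5x + y + s1 = 40
  5x + 4y + s2 = 70
  2x + 5y + s3 = 71
  x, y, s1, s2, s3 ≥ 0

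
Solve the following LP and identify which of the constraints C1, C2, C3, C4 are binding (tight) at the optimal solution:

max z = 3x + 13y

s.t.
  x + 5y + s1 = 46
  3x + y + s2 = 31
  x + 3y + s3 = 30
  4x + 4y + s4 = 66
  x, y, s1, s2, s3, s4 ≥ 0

At x = 6, y = 8, compute slack b - a·x for each constraint:
  C1: 46 − 46 = 0  (binding)
  C2: 31 − 26 = 5  (slack)
  C3: 30 − 30 = 0  (binding)
  C4: 66 − 56 = 10  (slack)

Optimal: x = 6, y = 8
Binding: C1, C3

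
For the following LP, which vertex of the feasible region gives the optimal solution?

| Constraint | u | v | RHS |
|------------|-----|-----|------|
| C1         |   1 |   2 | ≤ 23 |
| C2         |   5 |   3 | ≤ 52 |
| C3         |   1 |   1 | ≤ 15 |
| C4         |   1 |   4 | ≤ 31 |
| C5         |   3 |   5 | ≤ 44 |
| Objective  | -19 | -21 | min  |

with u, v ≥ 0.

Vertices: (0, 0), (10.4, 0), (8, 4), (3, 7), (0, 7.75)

Evaluate the objective at each vertex of the feasible region:
  z(0, 0) = 0
  z(10.4, 0) = -197.6
  z(8, 4) = -236  ←
  z(3, 7) = -204
  z(0, 7.75) = -162.8
The minimum is at u = 8, v = 4.

(8, 4)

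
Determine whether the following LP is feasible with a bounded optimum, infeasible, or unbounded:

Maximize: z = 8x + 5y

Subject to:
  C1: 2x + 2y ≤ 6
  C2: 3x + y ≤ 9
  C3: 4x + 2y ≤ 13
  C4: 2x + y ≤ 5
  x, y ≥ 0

Feasible with a bounded optimal solution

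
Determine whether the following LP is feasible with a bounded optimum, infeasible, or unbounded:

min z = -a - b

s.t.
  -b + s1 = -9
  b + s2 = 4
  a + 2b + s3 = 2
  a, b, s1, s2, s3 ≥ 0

Infeasible (no feasible solution exists)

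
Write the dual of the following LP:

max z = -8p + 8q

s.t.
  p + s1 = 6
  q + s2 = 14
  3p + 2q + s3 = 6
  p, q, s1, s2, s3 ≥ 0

Primal max cᵀx s.t. Ax ≤ b, x ≥ 0  →  Dual min bᵀy s.t. Aᵀy ≥ c, y ≥ 0.

Minimize: z = 6y1 + 14y2 + 6y3

Subject to:
  y1 + 3y3 ≥ -8
  y2 + 2y3 ≥ 8
  y1, y2, y3 ≥ 0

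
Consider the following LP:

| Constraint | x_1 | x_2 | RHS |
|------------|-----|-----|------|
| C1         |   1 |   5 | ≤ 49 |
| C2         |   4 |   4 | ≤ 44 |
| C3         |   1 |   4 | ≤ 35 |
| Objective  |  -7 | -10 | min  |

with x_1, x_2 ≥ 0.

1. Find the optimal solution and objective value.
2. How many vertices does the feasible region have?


1. x_1 = 3, x_2 = 8, z = -101
2. 4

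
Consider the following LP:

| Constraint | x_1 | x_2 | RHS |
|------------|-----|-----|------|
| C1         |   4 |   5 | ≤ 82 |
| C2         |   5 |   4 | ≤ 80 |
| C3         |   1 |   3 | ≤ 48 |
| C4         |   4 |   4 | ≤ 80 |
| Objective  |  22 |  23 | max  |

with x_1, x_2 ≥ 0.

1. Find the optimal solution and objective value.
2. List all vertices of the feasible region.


1. x_1 = 8, x_2 = 10, z = 406
2. (0, 0), (16, 0), (8, 10), (0.8571, 15.71), (0, 16)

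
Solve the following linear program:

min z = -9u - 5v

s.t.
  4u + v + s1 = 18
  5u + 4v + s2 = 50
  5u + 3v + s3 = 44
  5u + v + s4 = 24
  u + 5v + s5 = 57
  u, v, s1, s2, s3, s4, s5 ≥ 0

Evaluate the objective at each vertex of the feasible region:
  z(0, 0) = 0
  z(4.5, 0) = -40.5
  z(2, 10) = -68  ←
  z(1.048, 11.19) = -65.38
  z(0, 11.4) = -57
The minimum is at u = 2, v = 10.

u = 2, v = 10, z = -68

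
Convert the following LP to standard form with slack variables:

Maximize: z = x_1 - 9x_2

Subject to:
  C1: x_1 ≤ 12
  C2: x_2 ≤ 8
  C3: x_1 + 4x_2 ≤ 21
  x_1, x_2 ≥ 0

max z = x_1 - 9x_2

s.t.
  x_1 + s1 = 12
  x_2 + s2 = 8
  x_1 + 4x_2 + s3 = 21
  x_1, x_2, s1, s2, s3 ≥ 0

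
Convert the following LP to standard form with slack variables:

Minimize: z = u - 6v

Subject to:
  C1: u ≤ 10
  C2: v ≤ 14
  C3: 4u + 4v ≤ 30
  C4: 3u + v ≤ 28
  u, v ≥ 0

min z = u - 6v

s.t.
  u + s1 = 10
  v + s2 = 14
  4u + 4v + s3 = 30
  3u + v + s4 = 28
  u, v, s1, s2, s3, s4 ≥ 0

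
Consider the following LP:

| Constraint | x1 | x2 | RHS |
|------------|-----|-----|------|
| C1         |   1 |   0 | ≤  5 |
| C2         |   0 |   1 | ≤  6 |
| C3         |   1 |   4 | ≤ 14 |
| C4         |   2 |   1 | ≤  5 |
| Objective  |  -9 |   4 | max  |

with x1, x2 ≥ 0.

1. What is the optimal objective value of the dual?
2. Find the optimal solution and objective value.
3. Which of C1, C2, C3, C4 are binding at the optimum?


1. 14
2. x1 = 0, x2 = 3.5, z = 14
3. C3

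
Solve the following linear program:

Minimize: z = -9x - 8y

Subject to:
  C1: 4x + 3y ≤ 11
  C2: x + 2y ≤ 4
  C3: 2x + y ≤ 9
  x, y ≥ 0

Evaluate the objective at each vertex of the feasible region:
  z(0, 0) = 0
  z(2.75, 0) = -24.75
  z(2, 1) = -26  ←
  z(0, 2) = -16
The minimum is at x = 2, y = 1.

x = 2, y = 1, z = -26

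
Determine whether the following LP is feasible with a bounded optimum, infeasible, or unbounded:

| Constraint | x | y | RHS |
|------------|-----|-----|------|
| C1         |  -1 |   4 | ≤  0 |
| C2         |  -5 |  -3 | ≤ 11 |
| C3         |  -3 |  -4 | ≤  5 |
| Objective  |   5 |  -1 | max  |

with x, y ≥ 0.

Unbounded (objective can increase without bound)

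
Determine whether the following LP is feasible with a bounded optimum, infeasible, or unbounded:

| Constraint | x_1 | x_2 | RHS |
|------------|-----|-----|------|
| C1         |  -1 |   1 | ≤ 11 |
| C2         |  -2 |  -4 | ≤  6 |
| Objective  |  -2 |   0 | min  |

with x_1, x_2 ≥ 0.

Unbounded (objective can decrease without bound)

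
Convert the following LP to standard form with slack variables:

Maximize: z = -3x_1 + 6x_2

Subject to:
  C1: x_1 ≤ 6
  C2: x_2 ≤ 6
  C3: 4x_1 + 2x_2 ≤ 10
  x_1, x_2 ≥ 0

max z = -3x_1 + 6x_2

s.t.
  x_1 + s1 = 6
  x_2 + s2 = 6
  4x_1 + 2x_2 + s3 = 10
  x_1, x_2, s1, s2, s3 ≥ 0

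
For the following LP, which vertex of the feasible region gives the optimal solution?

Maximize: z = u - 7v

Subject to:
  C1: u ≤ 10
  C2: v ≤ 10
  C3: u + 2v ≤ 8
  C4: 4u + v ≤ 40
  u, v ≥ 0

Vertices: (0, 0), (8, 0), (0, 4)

Evaluate the objective at each vertex of the feasible region:
  z(0, 0) = 0
  z(8, 0) = 8  ←
  z(0, 4) = -28
The maximum is at u = 8, v = 0.

(8, 0)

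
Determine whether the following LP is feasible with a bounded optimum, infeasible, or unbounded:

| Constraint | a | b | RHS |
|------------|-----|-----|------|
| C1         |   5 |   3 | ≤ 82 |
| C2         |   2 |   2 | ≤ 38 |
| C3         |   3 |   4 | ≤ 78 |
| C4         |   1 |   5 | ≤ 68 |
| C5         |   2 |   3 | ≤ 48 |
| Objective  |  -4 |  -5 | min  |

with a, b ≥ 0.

Feasible with a bounded optimal solution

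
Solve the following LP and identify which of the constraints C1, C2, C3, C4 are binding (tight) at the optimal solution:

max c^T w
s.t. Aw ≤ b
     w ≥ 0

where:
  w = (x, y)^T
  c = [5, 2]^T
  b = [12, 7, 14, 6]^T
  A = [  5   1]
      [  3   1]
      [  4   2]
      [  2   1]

At x = 1, y = 4, compute slack b - a·x for each constraint:
  C1: 12 − 9 = 3  (slack)
  C2: 7 − 7 = 0  (binding)
  C3: 14 − 12 = 2  (slack)
  C4: 6 − 6 = 0  (binding)

Optimal: x = 1, y = 4
Binding: C2, C4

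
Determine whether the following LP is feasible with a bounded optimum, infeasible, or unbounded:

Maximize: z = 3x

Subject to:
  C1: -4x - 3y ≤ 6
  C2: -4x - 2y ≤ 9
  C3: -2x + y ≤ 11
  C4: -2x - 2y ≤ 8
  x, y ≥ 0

Unbounded (objective can increase without bound)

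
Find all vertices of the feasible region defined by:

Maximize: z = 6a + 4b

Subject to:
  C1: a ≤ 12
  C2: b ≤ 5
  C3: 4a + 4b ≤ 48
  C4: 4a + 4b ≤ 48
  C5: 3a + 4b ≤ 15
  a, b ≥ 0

(0, 0), (5, 0), (0, 3.75)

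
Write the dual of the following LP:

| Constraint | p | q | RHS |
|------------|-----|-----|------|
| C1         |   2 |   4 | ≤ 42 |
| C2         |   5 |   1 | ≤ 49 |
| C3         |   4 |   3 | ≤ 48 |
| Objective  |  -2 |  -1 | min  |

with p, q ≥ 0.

Primal min cᵀx s.t. Ax ≤ b, x ≥ 0  →  Dual max −bᵀy s.t. Aᵀy ≥ −c, y ≥ 0.

Maximize: z = -42y1 - 49y2 - 48y3

Subject to:
  2y1 + 5y2 + 4y3 ≥ 2
  4y1 + y2 + 3y3 ≥ 1
  y1, y2, y3 ≥ 0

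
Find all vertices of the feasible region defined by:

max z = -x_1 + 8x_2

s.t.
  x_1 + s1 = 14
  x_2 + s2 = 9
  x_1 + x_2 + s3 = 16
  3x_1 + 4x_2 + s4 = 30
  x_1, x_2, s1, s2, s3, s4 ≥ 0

(0, 0), (10, 0), (0, 7.5)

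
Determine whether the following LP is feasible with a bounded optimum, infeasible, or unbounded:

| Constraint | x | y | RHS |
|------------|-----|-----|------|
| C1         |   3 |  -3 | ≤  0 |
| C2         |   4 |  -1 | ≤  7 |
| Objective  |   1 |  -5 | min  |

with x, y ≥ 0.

Unbounded (objective can decrease without bound)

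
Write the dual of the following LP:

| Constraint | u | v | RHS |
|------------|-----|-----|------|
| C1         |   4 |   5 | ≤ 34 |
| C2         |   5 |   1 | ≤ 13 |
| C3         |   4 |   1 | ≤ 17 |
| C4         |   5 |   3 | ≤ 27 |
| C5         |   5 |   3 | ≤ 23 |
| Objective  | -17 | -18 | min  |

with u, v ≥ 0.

Primal min cᵀx s.t. Ax ≤ b, x ≥ 0  →  Dual max −bᵀy s.t. Aᵀy ≥ −c, y ≥ 0.

Maximize: z = -34y1 - 13y2 - 17y3 - 27y4 - 23y5

Subject to:
  4y1 + 5y2 + 4y3 + 5y4 + 5y5 ≥ 17
  5y1 + y2 + y3 + 3y4 + 3y5 ≥ 18
  y1, y2, y3, y4, y5 ≥ 0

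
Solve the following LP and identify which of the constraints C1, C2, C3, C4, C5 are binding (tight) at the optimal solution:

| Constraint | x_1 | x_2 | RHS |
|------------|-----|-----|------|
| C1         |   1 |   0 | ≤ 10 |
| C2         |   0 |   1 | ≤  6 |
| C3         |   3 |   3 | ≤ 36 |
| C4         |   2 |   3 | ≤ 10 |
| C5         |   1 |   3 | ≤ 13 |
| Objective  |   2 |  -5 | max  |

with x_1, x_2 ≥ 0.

At x_1 = 5, x_2 = 0, compute slack b - a·x for each constraint:
  C1: 10 − 5 = 5  (slack)
  C2: 6 − 0 = 6  (slack)
  C3: 36 − 15 = 21  (slack)
  C4: 10 − 10 = 0  (binding)
  C5: 13 − 5 = 8  (slack)

Optimal: x_1 = 5, x_2 = 0
Binding: C4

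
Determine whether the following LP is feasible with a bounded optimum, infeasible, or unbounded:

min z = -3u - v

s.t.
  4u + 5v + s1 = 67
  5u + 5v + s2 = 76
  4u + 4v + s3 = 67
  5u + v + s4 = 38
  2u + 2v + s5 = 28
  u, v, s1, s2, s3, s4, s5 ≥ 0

Feasible with a bounded optimal solution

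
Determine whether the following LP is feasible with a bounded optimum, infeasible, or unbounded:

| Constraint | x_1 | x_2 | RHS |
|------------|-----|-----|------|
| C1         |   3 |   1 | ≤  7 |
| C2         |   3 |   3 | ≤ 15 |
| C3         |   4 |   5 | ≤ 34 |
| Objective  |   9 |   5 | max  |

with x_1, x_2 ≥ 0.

Feasible with a bounded optimal solution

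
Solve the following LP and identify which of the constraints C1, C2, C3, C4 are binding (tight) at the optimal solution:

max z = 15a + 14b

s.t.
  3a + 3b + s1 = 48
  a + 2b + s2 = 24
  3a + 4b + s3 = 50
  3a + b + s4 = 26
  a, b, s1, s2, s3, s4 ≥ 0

At a = 6, b = 8, compute slack b - a·x for each constraint:
  C1: 48 − 42 = 6  (slack)
  C2: 24 − 22 = 2  (slack)
  C3: 50 − 50 = 0  (binding)
  C4: 26 − 26 = 0  (binding)

Optimal: a = 6, b = 8
Binding: C3, C4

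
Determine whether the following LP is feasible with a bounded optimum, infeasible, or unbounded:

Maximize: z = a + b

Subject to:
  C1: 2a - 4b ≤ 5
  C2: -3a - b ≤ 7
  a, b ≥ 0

Unbounded (objective can increase without bound)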